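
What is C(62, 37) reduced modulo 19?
0

Using Lucas' theorem:
Write n=62 and k=37 in base 19:
n in base 19: [3, 5]
k in base 19: [1, 18]
C(62,37) mod 19 = ∏ C(n_i, k_i) mod 19
Digit binomials (mod 19): C(3,1) = 3; C(5,18) = 0 (k_i > n_i)
Product: 3 × 0 = 0 ≡ 0 (mod 19)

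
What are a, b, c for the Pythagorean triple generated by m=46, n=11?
(1995, 1012, 2237)

Euclid's formula: a = m² - n², b = 2mn, c = m² + n²
m = 46, n = 11
a = 46² - 11² = 2116 - 121 = 1995
b = 2 × 46 × 11 = 1012
c = 46² + 11² = 2116 + 121 = 2237
Verification: 1995² + 1012² = 3980025 + 1024144 = 5004169 = 2237² ✓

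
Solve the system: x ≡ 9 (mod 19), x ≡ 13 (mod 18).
85

Using Chinese Remainder Theorem:
M = 19 × 18 = 342
M1 = 18, M2 = 19
y1 = 18^(-1) mod 19 = 18
y2 = 19^(-1) mod 18 = 1
x = (9×18×18 + 13×19×1) mod 342 = 85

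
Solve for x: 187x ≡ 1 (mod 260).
203

gcd(187, 260) = 1, so the inverse exists.
Extended Euclidean algorithm on (260, 187):
260 = 1 × 187 + 73  ⟹  73 = (1)·260 + (-1)·187
187 = 2 × 73 + 41  ⟹  41 = (-2)·260 + (3)·187
73 = 1 × 41 + 32  ⟹  32 = (3)·260 + (-4)·187
41 = 1 × 32 + 9  ⟹  9 = (-5)·260 + (7)·187
32 = 3 × 9 + 5  ⟹  5 = (18)·260 + (-25)·187
9 = 1 × 5 + 4  ⟹  4 = (-23)·260 + (32)·187
5 = 1 × 4 + 1  ⟹  1 = (41)·260 + (-57)·187
So (-57)·187 ≡ 1 (mod 260), i.e. 187^(-1) ≡ -57 ≡ 203 (mod 260).
Check: 187 × 203 = 37961 ≡ 1 (mod 260)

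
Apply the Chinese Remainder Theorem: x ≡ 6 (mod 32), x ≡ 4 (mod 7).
102

Using Chinese Remainder Theorem:
M = 32 × 7 = 224
M1 = 7, M2 = 32
y1 = 7^(-1) mod 32 = 23
y2 = 32^(-1) mod 7 = 2
x = (6×7×23 + 4×32×2) mod 224 = 102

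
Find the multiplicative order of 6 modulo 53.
26

53 is prime, so ord(6) divides φ(53) = 52.
Divisors of 52: 1, 2, 4, 13, 26, 52.
Repeated squaring: 6^1 ≡ 6, 6^2 ≡ 36, 6^4 ≡ 24, 6^8 ≡ 46, 6^16 ≡ 49, 6^32 ≡ 16 (mod 53).
Test 6^d mod 53 for each divisor d in increasing order:
6^1 ≡ 6
6^2 ≡ 36
6^4 ≡ 24
6^13 = 6^8·6^4·6^1 ≡ 52
6^26 = 6^16·6^8·6^2 ≡ 1  ← first divisor giving 1
The order is 26.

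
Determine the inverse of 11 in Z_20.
11

gcd(11, 20) = 1, so the inverse exists.
Extended Euclidean algorithm on (20, 11):
20 = 1 × 11 + 9  ⟹  9 = (1)·20 + (-1)·11
11 = 1 × 9 + 2  ⟹  2 = (-1)·20 + (2)·11
9 = 4 × 2 + 1  ⟹  1 = (5)·20 + (-9)·11
So (-9)·11 ≡ 1 (mod 20), i.e. 11^(-1) ≡ -9 ≡ 11 (mod 20).
Check: 11 × 11 = 121 ≡ 1 (mod 20)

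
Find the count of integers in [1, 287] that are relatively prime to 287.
240

287 = 7 × 41
φ(n) = n × ∏(1 - 1/p) for each prime p dividing n
φ(287) = 287 × (1 - 1/7) × (1 - 1/41) = 240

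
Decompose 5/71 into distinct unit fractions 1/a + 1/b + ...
1/15 + 1/267 + 1/94785

Greedy algorithm:
5/71: ceiling(71/5) = 15, use 1/15
4/1065: ceiling(1065/4) = 267, use 1/267
1/94785: ceiling(94785/1) = 94785, use 1/94785
Result: 5/71 = 1/15 + 1/267 + 1/94785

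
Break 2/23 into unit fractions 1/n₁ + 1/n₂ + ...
1/12 + 1/276

Greedy algorithm:
2/23: ceiling(23/2) = 12, use 1/12
1/276: ceiling(276/1) = 276, use 1/276
Result: 2/23 = 1/12 + 1/276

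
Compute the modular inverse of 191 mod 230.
171

gcd(191, 230) = 1, so the inverse exists.
Extended Euclidean algorithm on (230, 191):
230 = 1 × 191 + 39  ⟹  39 = (1)·230 + (-1)·191
191 = 4 × 39 + 35  ⟹  35 = (-4)·230 + (5)·191
39 = 1 × 35 + 4  ⟹  4 = (5)·230 + (-6)·191
35 = 8 × 4 + 3  ⟹  3 = (-44)·230 + (53)·191
4 = 1 × 3 + 1  ⟹  1 = (49)·230 + (-59)·191
So (-59)·191 ≡ 1 (mod 230), i.e. 191^(-1) ≡ -59 ≡ 171 (mod 230).
Check: 191 × 171 = 32661 ≡ 1 (mod 230)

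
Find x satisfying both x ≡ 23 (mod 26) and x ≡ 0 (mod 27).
621

Using Chinese Remainder Theorem:
M = 26 × 27 = 702
M1 = 27, M2 = 26
y1 = 27^(-1) mod 26 = 1
y2 = 26^(-1) mod 27 = 26
x = (23×27×1 + 0×26×26) mod 702 = 621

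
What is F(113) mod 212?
5

Matrix identity: Q^n = [[F_(n+1), F_n], [F_n, F_(n-1)]] with Q = [[1,1],[1,0]].
n = 113 = 1110001₂. Square-and-multiply, entries mod 212:
Q^1 = [[1,1],[1,0]]
Q^3 = (Q^1)²·Q = [[3,2],[2,1]]
Q^7 = (Q^3)²·Q = [[21,13],[13,8]]
Q^14 = (Q^7)² = [[186,165],[165,21]]
Q^28 = (Q^14)² = [[129,23],[23,106]]
Q^56 = (Q^28)² = [[210,105],[105,105]]
Q^113 = (Q^56)²·Q = [[8,5],[5,3]]
F_113 mod 212 = Q^113[0][1] = 5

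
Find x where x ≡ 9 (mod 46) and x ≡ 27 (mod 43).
285

Using Chinese Remainder Theorem:
M = 46 × 43 = 1978
M1 = 43, M2 = 46
y1 = 43^(-1) mod 46 = 15
y2 = 46^(-1) mod 43 = 29
x = (9×43×15 + 27×46×29) mod 1978 = 285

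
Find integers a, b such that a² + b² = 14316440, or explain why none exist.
Not possible

Factorization: 14316440 = 2^3 × 5 × 71^3
By Fermat: n is sum of two squares iff every prime p ≡ 3 (mod 4) appears to even power.
Prime(s) ≡ 3 (mod 4) with odd exponent: [(71, 3)]
Therefore 14316440 cannot be expressed as a² + b².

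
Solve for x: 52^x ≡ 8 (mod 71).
58

Baby-step giant-step with step n = ⌈√71⌉ = 9.
Baby steps 52^j mod 71 (j:value) for j=0..8: 0:1, 1:52, 2:6, 3:28, 4:36, 5:26, 6:3, 7:14, 8:18.
Giant-step multiplier: 52^(-9) ≡ 52^(70-9) = 52^61 ≡ 11 (mod 71).
Giant steps γ_i = 8·11^i mod 71: γ_0=8, γ_1=17, γ_2=45, γ_3=69, γ_4=49, γ_5=42, γ_6=36 (in table at j=4).
x = i·n + j = 6·9 + 4 = 58.
Check: 52^58 ≡ 8 (mod 71).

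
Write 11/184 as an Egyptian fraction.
1/17 + 1/1043 + 1/3262504

Greedy algorithm:
11/184: ceiling(184/11) = 17, use 1/17
3/3128: ceiling(3128/3) = 1043, use 1/1043
1/3262504: ceiling(3262504/1) = 3262504, use 1/3262504
Result: 11/184 = 1/17 + 1/1043 + 1/3262504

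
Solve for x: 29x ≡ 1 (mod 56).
29

gcd(29, 56) = 1, so the inverse exists.
Extended Euclidean algorithm on (56, 29):
56 = 1 × 29 + 27  ⟹  27 = (1)·56 + (-1)·29
29 = 1 × 27 + 2  ⟹  2 = (-1)·56 + (2)·29
27 = 13 × 2 + 1  ⟹  1 = (14)·56 + (-27)·29
So (-27)·29 ≡ 1 (mod 56), i.e. 29^(-1) ≡ -27 ≡ 29 (mod 56).
Check: 29 × 29 = 841 ≡ 1 (mod 56)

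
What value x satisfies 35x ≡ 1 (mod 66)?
17

gcd(35, 66) = 1, so the inverse exists.
Extended Euclidean algorithm on (66, 35):
66 = 1 × 35 + 31  ⟹  31 = (1)·66 + (-1)·35
35 = 1 × 31 + 4  ⟹  4 = (-1)·66 + (2)·35
31 = 7 × 4 + 3  ⟹  3 = (8)·66 + (-15)·35
4 = 1 × 3 + 1  ⟹  1 = (-9)·66 + (17)·35
So (17)·35 ≡ 1 (mod 66), i.e. 35^(-1) ≡ 17 (mod 66).
Check: 35 × 17 = 595 ≡ 1 (mod 66)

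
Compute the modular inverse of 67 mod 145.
13

gcd(67, 145) = 1, so the inverse exists.
Extended Euclidean algorithm on (145, 67):
145 = 2 × 67 + 11  ⟹  11 = (1)·145 + (-2)·67
67 = 6 × 11 + 1  ⟹  1 = (-6)·145 + (13)·67
So (13)·67 ≡ 1 (mod 145), i.e. 67^(-1) ≡ 13 (mod 145).
Check: 67 × 13 = 871 ≡ 1 (mod 145)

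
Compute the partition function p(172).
330495499613

p(n) counts ways to write n as a sum of positive integers (order ignored).
Euler's pentagonal recurrence: p(k) = p(k-1) + p(k-2) - p(k-5) - p(k-7) + p(k-12) + p(k-15) - ... (offsets j(3j∓1)/2, signs ++--, p(0)=1, p(<0)=0).
DP table for k = 0..171: p(0)=1, p(1)=1, p(2)=2, p(3)=3, p(4)=5, p(5)=7, p(6)=11, p(7)=15, p(8)=22, p(9)=30, p(10)=42, p(11)=56, p(12)=77, p(13)=101, p(14)=135, p(15)=176, p(16)=231, p(17)=297, p(18)=385, p(19)=490, p(20)=627, p(21)=792, p(22)=1002, p(23)=1255, p(24)=1575, p(25)=1958, p(26)=2436, p(27)=3010, p(28)=3718, p(29)=4565, p(30)=5604, p(31)=6842, p(32)=8349, p(33)=10143, p(34)=12310, p(35)=14883, p(36)=17977, p(37)=21637, p(38)=26015, p(39)=31185, p(40)=37338, p(41)=44583, p(42)=53174, p(43)=63261, p(44)=75175, p(45)=89134, p(46)=105558, p(47)=124754, p(48)=147273, p(49)=173525, p(50)=204226, p(51)=239943, p(52)=281589, p(53)=329931, p(54)=386155, p(55)=451276, p(56)=526823, p(57)=614154, p(58)=715220, p(59)=831820, p(60)=966467, p(61)=1121505, p(62)=1300156, p(63)=1505499, p(64)=1741630, p(65)=2012558, p(66)=2323520, p(67)=2679689, p(68)=3087735, p(69)=3554345, p(70)=4087968, p(71)=4697205, p(72)=5392783, p(73)=6185689, p(74)=7089500, p(75)=8118264, p(76)=9289091, p(77)=10619863, p(78)=12132164, p(79)=13848650, p(80)=15796476, p(81)=18004327, p(82)=20506255, p(83)=23338469, p(84)=26543660, p(85)=30167357, p(86)=34262962, p(87)=38887673, p(88)=44108109, p(89)=49995925, p(90)=56634173, p(91)=64112359, p(92)=72533807, p(93)=82010177, p(94)=92669720, p(95)=104651419, p(96)=118114304, p(97)=133230930, p(98)=150198136, p(99)=169229875, p(100)=190569292, p(101)=214481126, p(102)=241265379, p(103)=271248950, p(104)=304801365, p(105)=342325709, p(106)=384276336, p(107)=431149389, p(108)=483502844, p(109)=541946240, p(110)=607163746, p(111)=679903203, p(112)=761002156, p(113)=851376628, p(114)=952050665, p(115)=1064144451, p(116)=1188908248, p(117)=1327710076, p(118)=1482074143, p(119)=1653668665, p(120)=1844349560, p(121)=2056148051, p(122)=2291320912, p(123)=2552338241, p(124)=2841940500, p(125)=3163127352, p(126)=3519222692, p(127)=3913864295, p(128)=4351078600, p(129)=4835271870, p(130)=5371315400, p(131)=5964539504, p(132)=6620830889, p(133)=7346629512, p(134)=8149040695, p(135)=9035836076, p(136)=10015581680, p(137)=11097645016, p(138)=12292341831, p(139)=13610949895, p(140)=15065878135, p(141)=16670689208, p(142)=18440293320, p(143)=20390982757, p(144)=22540654445, p(145)=24908858009, p(146)=27517052599, p(147)=30388671978, p(148)=33549419497, p(149)=37027355200, p(150)=40853235313, p(151)=45060624582, p(152)=49686288421, p(153)=54770336324, p(154)=60356673280, p(155)=66493182097, p(156)=73232243759, p(157)=80630964769, p(158)=88751778802, p(159)=97662728555, p(160)=107438159466, p(161)=118159068427, p(162)=129913904637, p(163)=142798995930, p(164)=156919475295, p(165)=172389800255, p(166)=189334822579, p(167)=207890420102, p(168)=228204732751, p(169)=250438925115, p(170)=274768617130, p(171)=301384802048.
Final step: p(172) = p(171) + p(170) - p(167) - p(165) + p(160) + p(157) - p(150) - p(146) + p(137) + p(132) - p(121) - p(115) + p(102) + p(95) - p(80) - p(72) + p(55) + p(46) - p(27) - p(17)
= 301384802048 + 274768617130 - 207890420102 - 172389800255 + 107438159466 + 80630964769 - 40853235313 - 27517052599 + 11097645016 + 6620830889 - 2056148051 - 1064144451 + 241265379 + 104651419 - 15796476 - 5392783 + 451276 + 105558 - 3010 - 297
= 330495499613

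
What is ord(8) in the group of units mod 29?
28

29 is prime, so ord(8) divides φ(29) = 28.
Divisors of 28: 1, 2, 4, 7, 14, 28.
Repeated squaring: 8^1 ≡ 8, 8^2 ≡ 6, 8^4 ≡ 7, 8^8 ≡ 20, 8^16 ≡ 23 (mod 29).
Test 8^d mod 29 for each divisor d in increasing order:
8^1 ≡ 8
8^2 ≡ 6
8^4 ≡ 7
8^7 = 8^4·8^2·8^1 ≡ 17
8^14 = 8^8·8^4·8^2 ≡ 28
8^28 = 8^16·8^8·8^4 ≡ 1  ← first divisor giving 1
The order is 28.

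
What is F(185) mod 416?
141

Matrix identity: Q^n = [[F_(n+1), F_n], [F_n, F_(n-1)]] with Q = [[1,1],[1,0]].
n = 185 = 10111001₂. Square-and-multiply, entries mod 416:
Q^1 = [[1,1],[1,0]]
Q^2 = (Q^1)² = [[2,1],[1,1]]
Q^5 = (Q^2)²·Q = [[8,5],[5,3]]
Q^11 = (Q^5)²·Q = [[144,89],[89,55]]
Q^23 = (Q^11)²·Q = [[192,369],[369,239]]
Q^46 = (Q^23)² = [[385,127],[127,258]]
Q^92 = (Q^46)² = [[34,125],[125,325]]
Q^185 = (Q^92)²·Q = [[88,141],[141,363]]
F_185 mod 416 = Q^185[0][1] = 141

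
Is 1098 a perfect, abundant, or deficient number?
abundant

Proper divisors of 1098: sum = 1 + 2 + 3 + 6 + 9 + 18 + 61 + 122 + 183 + 366 + 549 = 1320
Since 1320 > 1098, 1098 is abundant.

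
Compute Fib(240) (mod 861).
0

Matrix identity: Q^n = [[F_(n+1), F_n], [F_n, F_(n-1)]] with Q = [[1,1],[1,0]].
n = 240 = 11110000₂. Square-and-multiply, entries mod 861:
Q^1 = [[1,1],[1,0]]
Q^3 = (Q^1)²·Q = [[3,2],[2,1]]
Q^7 = (Q^3)²·Q = [[21,13],[13,8]]
Q^15 = (Q^7)²·Q = [[126,610],[610,377]]
Q^30 = (Q^15)² = [[526,314],[314,212]]
Q^60 = (Q^30)² = [[737,123],[123,614]]
Q^120 = (Q^60)² = [[370,0],[0,370]]
Q^240 = (Q^120)² = [[1,0],[0,1]]
F_240 mod 861 = Q^240[0][1] = 0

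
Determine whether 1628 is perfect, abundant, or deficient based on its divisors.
deficient

Proper divisors of 1628: sum = 1 + 2 + 4 + 11 + 22 + 37 + 44 + 74 + 148 + 407 + 814 = 1564
Since 1564 < 1628, 1628 is deficient.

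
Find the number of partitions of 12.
77

p(n) counts ways to write n as a sum of positive integers (order ignored).
Euler's pentagonal recurrence: p(k) = p(k-1) + p(k-2) - p(k-5) - p(k-7) + p(k-12) + p(k-15) - ... (offsets j(3j∓1)/2, signs ++--, p(0)=1, p(<0)=0).
DP table for k = 0..11: p(0)=1, p(1)=1, p(2)=2, p(3)=3, p(4)=5, p(5)=7, p(6)=11, p(7)=15, p(8)=22, p(9)=30, p(10)=42, p(11)=56.
Final step: p(12) = p(11) + p(10) - p(7) - p(5) + p(0)
= 56 + 42 - 15 - 7 + 1
= 77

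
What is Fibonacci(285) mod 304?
2

Matrix identity: Q^n = [[F_(n+1), F_n], [F_n, F_(n-1)]] with Q = [[1,1],[1,0]].
n = 285 = 100011101₂. Square-and-multiply, entries mod 304:
Q^1 = [[1,1],[1,0]]
Q^2 = (Q^1)² = [[2,1],[1,1]]
Q^4 = (Q^2)² = [[5,3],[3,2]]
Q^8 = (Q^4)² = [[34,21],[21,13]]
Q^17 = (Q^8)²·Q = [[152,77],[77,75]]
Q^35 = (Q^17)²·Q = [[0,153],[153,151]]
Q^71 = (Q^35)²·Q = [[0,1],[1,303]]
Q^142 = (Q^71)² = [[1,303],[303,2]]
Q^285 = (Q^142)²·Q = [[303,2],[2,301]]
F_285 mod 304 = Q^285[0][1] = 2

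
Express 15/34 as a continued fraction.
[0; 2, 3, 1, 3]

Euclidean algorithm steps:
15 = 0 × 34 + 15
34 = 2 × 15 + 4
15 = 3 × 4 + 3
4 = 1 × 3 + 1
3 = 3 × 1 + 0
Continued fraction: [0; 2, 3, 1, 3]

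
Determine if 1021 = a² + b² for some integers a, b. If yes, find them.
11² + 30² (a=11, b=30)

Factorization: 1021 = 1021
By Fermat: n is sum of two squares iff every prime p ≡ 3 (mod 4) appears to even power.
All primes ≡ 3 (mod 4) appear to even power.
Search a = 0, 1, 2, … for 1021 - a² a perfect square: first hit at a = 11: 1021 - 121 = 900 = 30².
1021 = 11² + 30² = 121 + 900 ✓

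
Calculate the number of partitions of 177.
522115831195

p(n) counts ways to write n as a sum of positive integers (order ignored).
Euler's pentagonal recurrence: p(k) = p(k-1) + p(k-2) - p(k-5) - p(k-7) + p(k-12) + p(k-15) - ... (offsets j(3j∓1)/2, signs ++--, p(0)=1, p(<0)=0).
DP table for k = 0..176: p(0)=1, p(1)=1, p(2)=2, p(3)=3, p(4)=5, p(5)=7, p(6)=11, p(7)=15, p(8)=22, p(9)=30, p(10)=42, p(11)=56, p(12)=77, p(13)=101, p(14)=135, p(15)=176, p(16)=231, p(17)=297, p(18)=385, p(19)=490, p(20)=627, p(21)=792, p(22)=1002, p(23)=1255, p(24)=1575, p(25)=1958, p(26)=2436, p(27)=3010, p(28)=3718, p(29)=4565, p(30)=5604, p(31)=6842, p(32)=8349, p(33)=10143, p(34)=12310, p(35)=14883, p(36)=17977, p(37)=21637, p(38)=26015, p(39)=31185, p(40)=37338, p(41)=44583, p(42)=53174, p(43)=63261, p(44)=75175, p(45)=89134, p(46)=105558, p(47)=124754, p(48)=147273, p(49)=173525, p(50)=204226, p(51)=239943, p(52)=281589, p(53)=329931, p(54)=386155, p(55)=451276, p(56)=526823, p(57)=614154, p(58)=715220, p(59)=831820, p(60)=966467, p(61)=1121505, p(62)=1300156, p(63)=1505499, p(64)=1741630, p(65)=2012558, p(66)=2323520, p(67)=2679689, p(68)=3087735, p(69)=3554345, p(70)=4087968, p(71)=4697205, p(72)=5392783, p(73)=6185689, p(74)=7089500, p(75)=8118264, p(76)=9289091, p(77)=10619863, p(78)=12132164, p(79)=13848650, p(80)=15796476, p(81)=18004327, p(82)=20506255, p(83)=23338469, p(84)=26543660, p(85)=30167357, p(86)=34262962, p(87)=38887673, p(88)=44108109, p(89)=49995925, p(90)=56634173, p(91)=64112359, p(92)=72533807, p(93)=82010177, p(94)=92669720, p(95)=104651419, p(96)=118114304, p(97)=133230930, p(98)=150198136, p(99)=169229875, p(100)=190569292, p(101)=214481126, p(102)=241265379, p(103)=271248950, p(104)=304801365, p(105)=342325709, p(106)=384276336, p(107)=431149389, p(108)=483502844, p(109)=541946240, p(110)=607163746, p(111)=679903203, p(112)=761002156, p(113)=851376628, p(114)=952050665, p(115)=1064144451, p(116)=1188908248, p(117)=1327710076, p(118)=1482074143, p(119)=1653668665, p(120)=1844349560, p(121)=2056148051, p(122)=2291320912, p(123)=2552338241, p(124)=2841940500, p(125)=3163127352, p(126)=3519222692, p(127)=3913864295, p(128)=4351078600, p(129)=4835271870, p(130)=5371315400, p(131)=5964539504, p(132)=6620830889, p(133)=7346629512, p(134)=8149040695, p(135)=9035836076, p(136)=10015581680, p(137)=11097645016, p(138)=12292341831, p(139)=13610949895, p(140)=15065878135, p(141)=16670689208, p(142)=18440293320, p(143)=20390982757, p(144)=22540654445, p(145)=24908858009, p(146)=27517052599, p(147)=30388671978, p(148)=33549419497, p(149)=37027355200, p(150)=40853235313, p(151)=45060624582, p(152)=49686288421, p(153)=54770336324, p(154)=60356673280, p(155)=66493182097, p(156)=73232243759, p(157)=80630964769, p(158)=88751778802, p(159)=97662728555, p(160)=107438159466, p(161)=118159068427, p(162)=129913904637, p(163)=142798995930, p(164)=156919475295, p(165)=172389800255, p(166)=189334822579, p(167)=207890420102, p(168)=228204732751, p(169)=250438925115, p(170)=274768617130, p(171)=301384802048, p(172)=330495499613, p(173)=362326859895, p(174)=397125074750, p(175)=435157697830, p(176)=476715857290.
Final step: p(177) = p(176) + p(175) - p(172) - p(170) + p(165) + p(162) - p(155) - p(151) + p(142) + p(137) - p(126) - p(120) + p(107) + p(100) - p(85) - p(77) + p(60) + p(51) - p(32) - p(22) + p(1)
= 476715857290 + 435157697830 - 330495499613 - 274768617130 + 172389800255 + 129913904637 - 66493182097 - 45060624582 + 18440293320 + 11097645016 - 3519222692 - 1844349560 + 431149389 + 190569292 - 30167357 - 10619863 + 966467 + 239943 - 8349 - 1002 + 1
= 522115831195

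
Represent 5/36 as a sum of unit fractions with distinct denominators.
1/8 + 1/72

Greedy algorithm:
5/36: ceiling(36/5) = 8, use 1/8
1/72: ceiling(72/1) = 72, use 1/72
Result: 5/36 = 1/8 + 1/72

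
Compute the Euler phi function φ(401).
400

401 = 401
φ(n) = n × ∏(1 - 1/p) for each prime p dividing n
φ(401) = 401 × (1 - 1/401) = 400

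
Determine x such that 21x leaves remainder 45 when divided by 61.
x ≡ 37 (mod 61)

gcd(21, 61) = 1, which divides 45, so solutions exist.
Find 21^(-1) mod 61 by the extended Euclidean algorithm:
61 = 2 × 21 + 19  ⟹  19 = (1)·61 + (-2)·21
21 = 1 × 19 + 2  ⟹  2 = (-1)·61 + (3)·21
19 = 9 × 2 + 1  ⟹  1 = (10)·61 + (-29)·21
So (-29)·21 ≡ 1 (mod 61), i.e. 21^(-1) ≡ -29 ≡ 32 (mod 61).
x ≡ 32 × 45 = 1440 ≡ 37 (mod 61).
Check: 21 × 37 = 777 ≡ 45 (mod 61).
Unique solution: x ≡ 37 (mod 61)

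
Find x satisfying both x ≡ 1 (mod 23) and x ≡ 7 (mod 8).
47

Using Chinese Remainder Theorem:
M = 23 × 8 = 184
M1 = 8, M2 = 23
y1 = 8^(-1) mod 23 = 3
y2 = 23^(-1) mod 8 = 7
x = (1×8×3 + 7×23×7) mod 184 = 47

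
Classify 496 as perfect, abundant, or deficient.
perfect

Proper divisors of 496: sum = 1 + 2 + 4 + 8 + 16 + 31 + 62 + 124 + 248 = 496
Since 496 = 496, 496 is perfect.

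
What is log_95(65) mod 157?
135

Baby-step giant-step with step n = ⌈√157⌉ = 13.
Baby steps 95^j mod 157 (j:value) for j=0..12: 0:1, 1:95, 2:76, 3:155, 4:124, 5:5, 6:4, 7:66, 8:147, 9:149, 10:25, 11:20, 12:16.
Giant-step multiplier: 95^(-13) ≡ 95^(156-13) = 95^143 ≡ 135 (mod 157).
Giant steps γ_i = 65·135^i mod 157: γ_0=65, γ_1=140, γ_2=60, γ_3=93, γ_4=152, γ_5=110, γ_6=92, γ_7=17, γ_8=97, γ_9=64, γ_10=5 (in table at j=5).
x = i·n + j = 10·13 + 5 = 135.
Check: 95^135 ≡ 65 (mod 157).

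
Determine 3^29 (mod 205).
38

Repeated squaring. Binary of 29 = 11101.
3^1 ≡ 3 (mod 205); 3^2 ≡ 9 (mod 205); 3^4 ≡ 81 (mod 205); 3^8 ≡ 1 (mod 205); 3^16 ≡ 1 (mod 205)
3^29 = 3^1 × 3^4 × 3^8 × 3^16 ≡ 38 (mod 205)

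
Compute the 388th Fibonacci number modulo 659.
53

Matrix identity: Q^n = [[F_(n+1), F_n], [F_n, F_(n-1)]] with Q = [[1,1],[1,0]].
n = 388 = 110000100₂. Square-and-multiply, entries mod 659:
Q^1 = [[1,1],[1,0]]
Q^3 = (Q^1)²·Q = [[3,2],[2,1]]
Q^6 = (Q^3)² = [[13,8],[8,5]]
Q^12 = (Q^6)² = [[233,144],[144,89]]
Q^24 = (Q^12)² = [[558,238],[238,320]]
Q^48 = (Q^24)² = [[286,61],[61,225]]
Q^97 = (Q^48)²·Q = [[45,506],[506,198]]
Q^194 = (Q^97)² = [[392,384],[384,8]]
Q^388 = (Q^194)² = [[616,53],[53,563]]
F_388 mod 659 = Q^388[0][1] = 53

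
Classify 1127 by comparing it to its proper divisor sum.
deficient

Proper divisors of 1127: sum = 1 + 7 + 23 + 49 + 161 = 241
Since 241 < 1127, 1127 is deficient.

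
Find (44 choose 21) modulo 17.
12

Using Lucas' theorem:
Write n=44 and k=21 in base 17:
n in base 17: [2, 10]
k in base 17: [1, 4]
C(44,21) mod 17 = ∏ C(n_i, k_i) mod 17
Digit binomials (mod 17): C(2,1) = 2; C(10,4) = 210 ≡ 6
Product: 2 × 6 = 12 ≡ 12 (mod 17)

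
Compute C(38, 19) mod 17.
12

Using Lucas' theorem:
Write n=38 and k=19 in base 17:
n in base 17: [2, 4]
k in base 17: [1, 2]
C(38,19) mod 17 = ∏ C(n_i, k_i) mod 17
Digit binomials (mod 17): C(2,1) = 2; C(4,2) = 6
Product: 2 × 6 = 12 ≡ 12 (mod 17)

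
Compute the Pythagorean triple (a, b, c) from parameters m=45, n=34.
(869, 3060, 3181)

Euclid's formula: a = m² - n², b = 2mn, c = m² + n²
m = 45, n = 34
a = 45² - 34² = 2025 - 1156 = 869
b = 2 × 45 × 34 = 3060
c = 45² + 34² = 2025 + 1156 = 3181
Verification: 869² + 3060² = 755161 + 9363600 = 10118761 = 3181² ✓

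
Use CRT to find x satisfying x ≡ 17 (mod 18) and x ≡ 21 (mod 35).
161

Using Chinese Remainder Theorem:
M = 18 × 35 = 630
M1 = 35, M2 = 18
y1 = 35^(-1) mod 18 = 17
y2 = 18^(-1) mod 35 = 2
x = (17×35×17 + 21×18×2) mod 630 = 161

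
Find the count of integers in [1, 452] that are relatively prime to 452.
224

452 = 2^2 × 113
φ(n) = n × ∏(1 - 1/p) for each prime p dividing n
φ(452) = 452 × (1 - 1/2) × (1 - 1/113) = 224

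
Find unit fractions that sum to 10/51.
1/6 + 1/34

Greedy algorithm:
10/51: ceiling(51/10) = 6, use 1/6
1/34: ceiling(34/1) = 34, use 1/34
Result: 10/51 = 1/6 + 1/34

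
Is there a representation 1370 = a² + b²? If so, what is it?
1² + 37² (a=1, b=37)

Factorization: 1370 = 2 × 5 × 137
By Fermat: n is sum of two squares iff every prime p ≡ 3 (mod 4) appears to even power.
All primes ≡ 3 (mod 4) appear to even power.
Search a = 0, 1, 2, … for 1370 - a² a perfect square: first hit at a = 1: 1370 - 1 = 1369 = 37².
1370 = 1² + 37² = 1 + 1369 ✓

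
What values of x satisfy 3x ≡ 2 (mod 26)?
x ≡ 18 (mod 26)

gcd(3, 26) = 1, which divides 2, so solutions exist.
Find 3^(-1) mod 26 by the extended Euclidean algorithm:
26 = 8 × 3 + 2  ⟹  2 = (1)·26 + (-8)·3
3 = 1 × 2 + 1  ⟹  1 = (-1)·26 + (9)·3
So (9)·3 ≡ 1 (mod 26), i.e. 3^(-1) ≡ 9 (mod 26).
x ≡ 9 × 2 = 18 ≡ 18 (mod 26).
Check: 3 × 18 = 54 ≡ 2 (mod 26).
Unique solution: x ≡ 18 (mod 26)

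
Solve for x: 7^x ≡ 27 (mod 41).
35

Baby-step giant-step with step n = ⌈√41⌉ = 7.
Baby steps 7^j mod 41 (j:value) for j=0..6: 0:1, 1:7, 2:8, 3:15, 4:23, 5:38, 6:20.
Giant-step multiplier: 7^(-7) ≡ 7^(40-7) = 7^33 ≡ 29 (mod 41).
Giant steps γ_i = 27·29^i mod 41: γ_0=27, γ_1=4, γ_2=34, γ_3=2, γ_4=17, γ_5=1 (in table at j=0).
x = i·n + j = 5·7 + 0 = 35.
Check: 7^35 ≡ 27 (mod 41).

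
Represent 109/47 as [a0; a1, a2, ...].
[2; 3, 7, 2]

Euclidean algorithm steps:
109 = 2 × 47 + 15
47 = 3 × 15 + 2
15 = 7 × 2 + 1
2 = 2 × 1 + 0
Continued fraction: [2; 3, 7, 2]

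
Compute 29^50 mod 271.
28

Repeated squaring. Binary of 50 = 110010.
29^1 ≡ 29 (mod 271); 29^2 ≡ 28 (mod 271); 29^4 ≡ 242 (mod 271); 29^8 ≡ 28 (mod 271); 29^16 ≡ 242 (mod 271); 29^32 ≡ 28 (mod 271)
29^50 = 29^2 × 29^16 × 29^32 ≡ 28 (mod 271)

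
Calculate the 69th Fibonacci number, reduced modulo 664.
386

Matrix identity: Q^n = [[F_(n+1), F_n], [F_n, F_(n-1)]] with Q = [[1,1],[1,0]].
n = 69 = 1000101₂. Square-and-multiply, entries mod 664:
Q^1 = [[1,1],[1,0]]
Q^2 = (Q^1)² = [[2,1],[1,1]]
Q^4 = (Q^2)² = [[5,3],[3,2]]
Q^8 = (Q^4)² = [[34,21],[21,13]]
Q^17 = (Q^8)²·Q = [[592,269],[269,323]]
Q^34 = (Q^17)² = [[521,455],[455,66]]
Q^69 = (Q^34)²·Q = [[543,386],[386,157]]
F_69 mod 664 = Q^69[0][1] = 386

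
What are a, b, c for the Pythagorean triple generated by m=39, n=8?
(1457, 624, 1585)

Euclid's formula: a = m² - n², b = 2mn, c = m² + n²
m = 39, n = 8
a = 39² - 8² = 1521 - 64 = 1457
b = 2 × 39 × 8 = 624
c = 39² + 8² = 1521 + 64 = 1585
Verification: 1457² + 624² = 2122849 + 389376 = 2512225 = 1585² ✓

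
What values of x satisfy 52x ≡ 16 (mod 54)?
x ≡ 19 (mod 27)

gcd(52, 54) = 2, which divides 16, so solutions exist.
Divide through by 2: 26x ≡ 8 (mod 27).
Find 26^(-1) mod 27 by the extended Euclidean algorithm:
27 = 1 × 26 + 1  ⟹  1 = (1)·27 + (-1)·26
So (-1)·26 ≡ 1 (mod 27), i.e. 26^(-1) ≡ -1 ≡ 26 (mod 27).
x ≡ 26 × 8 = 208 ≡ 19 (mod 27).
Check: 52 × 19 = 988 ≡ 16 (mod 54).
x ≡ 19 (mod 27), giving 2 solutions mod 54.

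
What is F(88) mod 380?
151

Matrix identity: Q^n = [[F_(n+1), F_n], [F_n, F_(n-1)]] with Q = [[1,1],[1,0]].
n = 88 = 1011000₂. Square-and-multiply, entries mod 380:
Q^1 = [[1,1],[1,0]]
Q^2 = (Q^1)² = [[2,1],[1,1]]
Q^5 = (Q^2)²·Q = [[8,5],[5,3]]
Q^11 = (Q^5)²·Q = [[144,89],[89,55]]
Q^22 = (Q^11)² = [[157,231],[231,306]]
Q^44 = (Q^22)² = [[110,173],[173,317]]
Q^88 = (Q^44)² = [[229,151],[151,78]]
F_88 mod 380 = Q^88[0][1] = 151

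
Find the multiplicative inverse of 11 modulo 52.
19

gcd(11, 52) = 1, so the inverse exists.
Extended Euclidean algorithm on (52, 11):
52 = 4 × 11 + 8  ⟹  8 = (1)·52 + (-4)·11
11 = 1 × 8 + 3  ⟹  3 = (-1)·52 + (5)·11
8 = 2 × 3 + 2  ⟹  2 = (3)·52 + (-14)·11
3 = 1 × 2 + 1  ⟹  1 = (-4)·52 + (19)·11
So (19)·11 ≡ 1 (mod 52), i.e. 11^(-1) ≡ 19 (mod 52).
Check: 11 × 19 = 209 ≡ 1 (mod 52)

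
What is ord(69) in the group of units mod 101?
20

101 is prime, so ord(69) divides φ(101) = 100.
Divisors of 100: 1, 2, 4, 5, 10, 20, 25, 50, 100.
Repeated squaring: 69^1 ≡ 69, 69^2 ≡ 14, 69^4 ≡ 95, 69^8 ≡ 36, 69^16 ≡ 84, 69^32 ≡ 87, 69^64 ≡ 95 (mod 101).
Test 69^d mod 101 for each divisor d in increasing order:
69^1 ≡ 69
69^2 ≡ 14
69^4 ≡ 95
69^5 = 69^4·69^1 ≡ 91
69^10 = 69^8·69^2 ≡ 100
69^20 = 69^16·69^4 ≡ 1  ← first divisor giving 1
The order is 20.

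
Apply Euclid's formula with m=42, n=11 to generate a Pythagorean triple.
(1643, 924, 1885)

Euclid's formula: a = m² - n², b = 2mn, c = m² + n²
m = 42, n = 11
a = 42² - 11² = 1764 - 121 = 1643
b = 2 × 42 × 11 = 924
c = 42² + 11² = 1764 + 121 = 1885
Verification: 1643² + 924² = 2699449 + 853776 = 3553225 = 1885² ✓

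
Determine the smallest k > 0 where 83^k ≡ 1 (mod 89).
88

89 is prime, so ord(83) divides φ(89) = 88.
Divisors of 88: 1, 2, 4, 8, 11, 22, 44, 88.
Repeated squaring: 83^1 ≡ 83, 83^2 ≡ 36, 83^4 ≡ 50, 83^8 ≡ 8, 83^16 ≡ 64, 83^32 ≡ 2, 83^64 ≡ 4 (mod 89).
Test 83^d mod 89 for each divisor d in increasing order:
83^1 ≡ 83
83^2 ≡ 36
83^4 ≡ 50
83^8 ≡ 8
83^11 = 83^8·83^2·83^1 ≡ 52
83^22 = 83^16·83^4·83^2 ≡ 34
83^44 = 83^32·83^8·83^4 ≡ 88
83^88 = 83^64·83^16·83^8 ≡ 1  ← first divisor giving 1
The order is 88.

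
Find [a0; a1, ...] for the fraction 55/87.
[0; 1, 1, 1, 2, 1, 1, 4]

Euclidean algorithm steps:
55 = 0 × 87 + 55
87 = 1 × 55 + 32
55 = 1 × 32 + 23
32 = 1 × 23 + 9
23 = 2 × 9 + 5
9 = 1 × 5 + 4
5 = 1 × 4 + 1
4 = 4 × 1 + 0
Continued fraction: [0; 1, 1, 1, 2, 1, 1, 4]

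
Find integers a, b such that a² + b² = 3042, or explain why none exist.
21² + 51² (a=21, b=51)

Factorization: 3042 = 2 × 3^2 × 13^2
By Fermat: n is sum of two squares iff every prime p ≡ 3 (mod 4) appears to even power.
All primes ≡ 3 (mod 4) appear to even power.
Search a = 0, 1, 2, … for 3042 - a² a perfect square: first hit at a = 21: 3042 - 441 = 2601 = 51².
3042 = 21² + 51² = 441 + 2601 ✓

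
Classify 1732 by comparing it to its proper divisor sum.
deficient

Proper divisors of 1732: sum = 1 + 2 + 4 + 433 + 866 = 1306
Since 1306 < 1732, 1732 is deficient.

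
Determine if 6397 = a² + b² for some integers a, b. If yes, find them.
54² + 59² (a=54, b=59)

Factorization: 6397 = 6397
By Fermat: n is sum of two squares iff every prime p ≡ 3 (mod 4) appears to even power.
All primes ≡ 3 (mod 4) appear to even power.
Search a = 0, 1, 2, … for 6397 - a² a perfect square: first hit at a = 54: 6397 - 2916 = 3481 = 59².
6397 = 54² + 59² = 2916 + 3481 ✓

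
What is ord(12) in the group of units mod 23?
11

23 is prime, so ord(12) divides φ(23) = 22.
Divisors of 22: 1, 2, 11, 22.
Repeated squaring: 12^1 ≡ 12, 12^2 ≡ 6, 12^4 ≡ 13, 12^8 ≡ 8, 12^16 ≡ 18 (mod 23).
Test 12^d mod 23 for each divisor d in increasing order:
12^1 ≡ 12
12^2 ≡ 6
12^11 = 12^8·12^2·12^1 ≡ 1  ← first divisor giving 1
The order is 11.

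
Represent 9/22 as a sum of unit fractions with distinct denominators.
1/3 + 1/14 + 1/231

Greedy algorithm:
9/22: ceiling(22/9) = 3, use 1/3
5/66: ceiling(66/5) = 14, use 1/14
1/231: ceiling(231/1) = 231, use 1/231
Result: 9/22 = 1/3 + 1/14 + 1/231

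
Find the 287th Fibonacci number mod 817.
191

Matrix identity: Q^n = [[F_(n+1), F_n], [F_n, F_(n-1)]] with Q = [[1,1],[1,0]].
n = 287 = 100011111₂. Square-and-multiply, entries mod 817:
Q^1 = [[1,1],[1,0]]
Q^2 = (Q^1)² = [[2,1],[1,1]]
Q^4 = (Q^2)² = [[5,3],[3,2]]
Q^8 = (Q^4)² = [[34,21],[21,13]]
Q^17 = (Q^8)²·Q = [[133,780],[780,170]]
Q^35 = (Q^17)²·Q = [[494,267],[267,227]]
Q^71 = (Q^35)²·Q = [[475,780],[780,512]]
Q^143 = (Q^71)²·Q = [[114,685],[685,246]]
Q^287 = (Q^143)²·Q = [[57,191],[191,683]]
F_287 mod 817 = Q^287[0][1] = 191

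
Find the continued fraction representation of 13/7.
[1; 1, 6]

Euclidean algorithm steps:
13 = 1 × 7 + 6
7 = 1 × 6 + 1
6 = 6 × 1 + 0
Continued fraction: [1; 1, 6]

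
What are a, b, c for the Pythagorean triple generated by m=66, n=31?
(3395, 4092, 5317)

Euclid's formula: a = m² - n², b = 2mn, c = m² + n²
m = 66, n = 31
a = 66² - 31² = 4356 - 961 = 3395
b = 2 × 66 × 31 = 4092
c = 66² + 31² = 4356 + 961 = 5317
Verification: 3395² + 4092² = 11526025 + 16744464 = 28270489 = 5317² ✓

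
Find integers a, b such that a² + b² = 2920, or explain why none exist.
2² + 54² (a=2, b=54)

Factorization: 2920 = 2^3 × 5 × 73
By Fermat: n is sum of two squares iff every prime p ≡ 3 (mod 4) appears to even power.
All primes ≡ 3 (mod 4) appear to even power.
Search a = 0, 1, 2, … for 2920 - a² a perfect square: first hit at a = 2: 2920 - 4 = 2916 = 54².
2920 = 2² + 54² = 4 + 2916 ✓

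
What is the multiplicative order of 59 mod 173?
172

173 is prime, so ord(59) divides φ(173) = 172.
Divisors of 172: 1, 2, 4, 43, 86, 172.
Repeated squaring: 59^1 ≡ 59, 59^2 ≡ 21, 59^4 ≡ 95, 59^8 ≡ 29, 59^16 ≡ 149, 59^32 ≡ 57, 59^64 ≡ 135, 59^128 ≡ 60 (mod 173).
Test 59^d mod 173 for each divisor d in increasing order:
59^1 ≡ 59
59^2 ≡ 21
59^4 ≡ 95
59^43 = 59^32·59^8·59^2·59^1 ≡ 93
59^86 = 59^64·59^16·59^4·59^2 ≡ 172
59^172 = 59^128·59^32·59^8·59^4 ≡ 1  ← first divisor giving 1
The order is 172.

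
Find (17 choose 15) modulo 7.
3

Using Lucas' theorem:
Write n=17 and k=15 in base 7:
n in base 7: [2, 3]
k in base 7: [2, 1]
C(17,15) mod 7 = ∏ C(n_i, k_i) mod 7
Digit binomials (mod 7): C(2,2) = 1; C(3,1) = 3
Product: 1 × 3 = 3 ≡ 3 (mod 7)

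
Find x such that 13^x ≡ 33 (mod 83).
30

Baby-step giant-step with step n = ⌈√83⌉ = 10.
Baby steps 13^j mod 83 (j:value) for j=0..9: 0:1, 1:13, 2:3, 3:39, 4:9, 5:34, 6:27, 7:19, 8:81, 9:57.
Giant-step multiplier: 13^(-10) ≡ 13^(82-10) = 13^72 ≡ 69 (mod 83).
Giant steps γ_i = 33·69^i mod 83: γ_0=33, γ_1=36, γ_2=77, γ_3=1 (in table at j=0).
x = i·n + j = 3·10 + 0 = 30.
Check: 13^30 ≡ 33 (mod 83).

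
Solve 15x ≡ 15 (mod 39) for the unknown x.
x ≡ 1 (mod 13)

gcd(15, 39) = 3, which divides 15, so solutions exist.
Divide through by 3: 5x ≡ 5 (mod 13).
Find 5^(-1) mod 13 by the extended Euclidean algorithm:
13 = 2 × 5 + 3  ⟹  3 = (1)·13 + (-2)·5
5 = 1 × 3 + 2  ⟹  2 = (-1)·13 + (3)·5
3 = 1 × 2 + 1  ⟹  1 = (2)·13 + (-5)·5
So (-5)·5 ≡ 1 (mod 13), i.e. 5^(-1) ≡ -5 ≡ 8 (mod 13).
x ≡ 8 × 5 = 40 ≡ 1 (mod 13).
Check: 15 × 1 = 15 ≡ 15 (mod 39).
x ≡ 1 (mod 13), giving 3 solutions mod 39.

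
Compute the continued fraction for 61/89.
[0; 1, 2, 5, 1, 1, 2]

Euclidean algorithm steps:
61 = 0 × 89 + 61
89 = 1 × 61 + 28
61 = 2 × 28 + 5
28 = 5 × 5 + 3
5 = 1 × 3 + 2
3 = 1 × 2 + 1
2 = 2 × 1 + 0
Continued fraction: [0; 1, 2, 5, 1, 1, 2]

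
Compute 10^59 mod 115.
5

Repeated squaring. Binary of 59 = 111011.
10^1 ≡ 10 (mod 115); 10^2 ≡ 100 (mod 115); 10^4 ≡ 110 (mod 115); 10^8 ≡ 25 (mod 115); 10^16 ≡ 50 (mod 115); 10^32 ≡ 85 (mod 115)
10^59 = 10^1 × 10^2 × 10^8 × 10^16 × 10^32 ≡ 5 (mod 115)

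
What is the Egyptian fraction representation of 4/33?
1/9 + 1/99

Greedy algorithm:
4/33: ceiling(33/4) = 9, use 1/9
1/99: ceiling(99/1) = 99, use 1/99
Result: 4/33 = 1/9 + 1/99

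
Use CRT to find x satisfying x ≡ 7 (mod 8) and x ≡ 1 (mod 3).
7

Using Chinese Remainder Theorem:
M = 8 × 3 = 24
M1 = 3, M2 = 8
y1 = 3^(-1) mod 8 = 3
y2 = 8^(-1) mod 3 = 2
x = (7×3×3 + 1×8×2) mod 24 = 7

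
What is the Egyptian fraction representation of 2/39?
1/20 + 1/780

Greedy algorithm:
2/39: ceiling(39/2) = 20, use 1/20
1/780: ceiling(780/1) = 780, use 1/780
Result: 2/39 = 1/20 + 1/780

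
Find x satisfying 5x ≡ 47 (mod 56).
x ≡ 43 (mod 56)

gcd(5, 56) = 1, which divides 47, so solutions exist.
Find 5^(-1) mod 56 by the extended Euclidean algorithm:
56 = 11 × 5 + 1  ⟹  1 = (1)·56 + (-11)·5
So (-11)·5 ≡ 1 (mod 56), i.e. 5^(-1) ≡ -11 ≡ 45 (mod 56).
x ≡ 45 × 47 = 2115 ≡ 43 (mod 56).
Check: 5 × 43 = 215 ≡ 47 (mod 56).
Unique solution: x ≡ 43 (mod 56)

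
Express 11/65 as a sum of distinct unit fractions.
1/6 + 1/390

Greedy algorithm:
11/65: ceiling(65/11) = 6, use 1/6
1/390: ceiling(390/1) = 390, use 1/390
Result: 11/65 = 1/6 + 1/390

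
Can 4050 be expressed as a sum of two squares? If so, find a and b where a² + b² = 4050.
9² + 63² (a=9, b=63)

Factorization: 4050 = 2 × 3^4 × 5^2
By Fermat: n is sum of two squares iff every prime p ≡ 3 (mod 4) appears to even power.
All primes ≡ 3 (mod 4) appear to even power.
Search a = 0, 1, 2, … for 4050 - a² a perfect square: first hit at a = 9: 4050 - 81 = 3969 = 63².
4050 = 9² + 63² = 81 + 3969 ✓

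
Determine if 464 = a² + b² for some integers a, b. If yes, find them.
8² + 20² (a=8, b=20)

Factorization: 464 = 2^4 × 29
By Fermat: n is sum of two squares iff every prime p ≡ 3 (mod 4) appears to even power.
All primes ≡ 3 (mod 4) appear to even power.
Search a = 0, 1, 2, … for 464 - a² a perfect square: first hit at a = 8: 464 - 64 = 400 = 20².
464 = 8² + 20² = 64 + 400 ✓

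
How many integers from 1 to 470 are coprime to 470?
184

470 = 2 × 5 × 47
φ(n) = n × ∏(1 - 1/p) for each prime p dividing n
φ(470) = 470 × (1 - 1/2) × (1 - 1/5) × (1 - 1/47) = 184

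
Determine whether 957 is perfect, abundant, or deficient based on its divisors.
deficient

Proper divisors of 957: sum = 1 + 3 + 11 + 29 + 33 + 87 + 319 = 483
Since 483 < 957, 957 is deficient.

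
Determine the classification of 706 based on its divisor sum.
deficient

Proper divisors of 706: sum = 1 + 2 + 353 = 356
Since 356 < 706, 706 is deficient.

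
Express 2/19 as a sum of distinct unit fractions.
1/10 + 1/190

Greedy algorithm:
2/19: ceiling(19/2) = 10, use 1/10
1/190: ceiling(190/1) = 190, use 1/190
Result: 2/19 = 1/10 + 1/190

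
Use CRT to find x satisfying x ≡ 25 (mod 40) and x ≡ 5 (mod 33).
665

Using Chinese Remainder Theorem:
M = 40 × 33 = 1320
M1 = 33, M2 = 40
y1 = 33^(-1) mod 40 = 17
y2 = 40^(-1) mod 33 = 19
x = (25×33×17 + 5×40×19) mod 1320 = 665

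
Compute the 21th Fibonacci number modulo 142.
12

Matrix identity: Q^n = [[F_(n+1), F_n], [F_n, F_(n-1)]] with Q = [[1,1],[1,0]].
n = 21 = 10101₂. Square-and-multiply, entries mod 142:
Q^1 = [[1,1],[1,0]]
Q^2 = (Q^1)² = [[2,1],[1,1]]
Q^5 = (Q^2)²·Q = [[8,5],[5,3]]
Q^10 = (Q^5)² = [[89,55],[55,34]]
Q^21 = (Q^10)²·Q = [[103,12],[12,91]]
F_21 mod 142 = Q^21[0][1] = 12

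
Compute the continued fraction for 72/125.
[0; 1, 1, 2, 1, 3, 1, 3]

Euclidean algorithm steps:
72 = 0 × 125 + 72
125 = 1 × 72 + 53
72 = 1 × 53 + 19
53 = 2 × 19 + 15
19 = 1 × 15 + 4
15 = 3 × 4 + 3
4 = 1 × 3 + 1
3 = 3 × 1 + 0
Continued fraction: [0; 1, 1, 2, 1, 3, 1, 3]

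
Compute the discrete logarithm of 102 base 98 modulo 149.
48

Baby-step giant-step with step n = ⌈√149⌉ = 13.
Baby steps 98^j mod 149 (j:value) for j=0..12: 0:1, 1:98, 2:68, 3:108, 4:5, 5:43, 6:42, 7:93, 8:25, 9:66, 10:61, 11:18, 12:125.
Giant-step multiplier: 98^(-13) ≡ 98^(148-13) = 98^135 ≡ 14 (mod 149).
Giant steps γ_i = 102·14^i mod 149: γ_0=102, γ_1=87, γ_2=26, γ_3=66 (in table at j=9).
x = i·n + j = 3·13 + 9 = 48.
Check: 98^48 ≡ 102 (mod 149).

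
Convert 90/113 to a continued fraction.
[0; 1, 3, 1, 10, 2]

Euclidean algorithm steps:
90 = 0 × 113 + 90
113 = 1 × 90 + 23
90 = 3 × 23 + 21
23 = 1 × 21 + 2
21 = 10 × 2 + 1
2 = 2 × 1 + 0
Continued fraction: [0; 1, 3, 1, 10, 2]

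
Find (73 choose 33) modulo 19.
18

Using Lucas' theorem:
Write n=73 and k=33 in base 19:
n in base 19: [3, 16]
k in base 19: [1, 14]
C(73,33) mod 19 = ∏ C(n_i, k_i) mod 19
Digit binomials (mod 19): C(3,1) = 3; C(16,14) = 120 ≡ 6
Product: 3 × 6 = 18 ≡ 18 (mod 19)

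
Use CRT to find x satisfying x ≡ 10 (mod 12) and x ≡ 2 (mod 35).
142

Using Chinese Remainder Theorem:
M = 12 × 35 = 420
M1 = 35, M2 = 12
y1 = 35^(-1) mod 12 = 11
y2 = 12^(-1) mod 35 = 3
x = (10×35×11 + 2×12×3) mod 420 = 142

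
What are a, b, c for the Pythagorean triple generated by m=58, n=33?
(2275, 3828, 4453)

Euclid's formula: a = m² - n², b = 2mn, c = m² + n²
m = 58, n = 33
a = 58² - 33² = 3364 - 1089 = 2275
b = 2 × 58 × 33 = 3828
c = 58² + 33² = 3364 + 1089 = 4453
Verification: 2275² + 3828² = 5175625 + 14653584 = 19829209 = 4453² ✓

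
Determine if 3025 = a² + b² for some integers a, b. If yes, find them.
0² + 55² (a=0, b=55)

Factorization: 3025 = 5^2 × 11^2
By Fermat: n is sum of two squares iff every prime p ≡ 3 (mod 4) appears to even power.
All primes ≡ 3 (mod 4) appear to even power.
Search a = 0, 1, 2, … for 3025 - a² a perfect square: first hit at a = 0: 3025 - 0 = 3025 = 55².
3025 = 0² + 55² = 0 + 3025 ✓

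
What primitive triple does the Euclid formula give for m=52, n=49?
(303, 5096, 5105)

Euclid's formula: a = m² - n², b = 2mn, c = m² + n²
m = 52, n = 49
a = 52² - 49² = 2704 - 2401 = 303
b = 2 × 52 × 49 = 5096
c = 52² + 49² = 2704 + 2401 = 5105
Verification: 303² + 5096² = 91809 + 25969216 = 26061025 = 5105² ✓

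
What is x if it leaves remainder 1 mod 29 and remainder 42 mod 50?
842

Using Chinese Remainder Theorem:
M = 29 × 50 = 1450
M1 = 50, M2 = 29
y1 = 50^(-1) mod 29 = 18
y2 = 29^(-1) mod 50 = 19
x = (1×50×18 + 42×29×19) mod 1450 = 842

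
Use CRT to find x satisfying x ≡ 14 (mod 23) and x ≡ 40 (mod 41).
819

Using Chinese Remainder Theorem:
M = 23 × 41 = 943
M1 = 41, M2 = 23
y1 = 41^(-1) mod 23 = 9
y2 = 23^(-1) mod 41 = 25
x = (14×41×9 + 40×23×25) mod 943 = 819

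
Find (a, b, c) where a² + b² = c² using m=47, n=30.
(1309, 2820, 3109)

Euclid's formula: a = m² - n², b = 2mn, c = m² + n²
m = 47, n = 30
a = 47² - 30² = 2209 - 900 = 1309
b = 2 × 47 × 30 = 2820
c = 47² + 30² = 2209 + 900 = 3109
Verification: 1309² + 2820² = 1713481 + 7952400 = 9665881 = 3109² ✓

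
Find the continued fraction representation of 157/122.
[1; 3, 2, 17]

Euclidean algorithm steps:
157 = 1 × 122 + 35
122 = 3 × 35 + 17
35 = 2 × 17 + 1
17 = 17 × 1 + 0
Continued fraction: [1; 3, 2, 17]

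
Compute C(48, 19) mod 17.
12

Using Lucas' theorem:
Write n=48 and k=19 in base 17:
n in base 17: [2, 14]
k in base 17: [1, 2]
C(48,19) mod 17 = ∏ C(n_i, k_i) mod 17
Digit binomials (mod 17): C(2,1) = 2; C(14,2) = 91 ≡ 6
Product: 2 × 6 = 12 ≡ 12 (mod 17)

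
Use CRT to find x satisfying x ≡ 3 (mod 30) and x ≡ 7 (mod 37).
303

Using Chinese Remainder Theorem:
M = 30 × 37 = 1110
M1 = 37, M2 = 30
y1 = 37^(-1) mod 30 = 13
y2 = 30^(-1) mod 37 = 21
x = (3×37×13 + 7×30×21) mod 1110 = 303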